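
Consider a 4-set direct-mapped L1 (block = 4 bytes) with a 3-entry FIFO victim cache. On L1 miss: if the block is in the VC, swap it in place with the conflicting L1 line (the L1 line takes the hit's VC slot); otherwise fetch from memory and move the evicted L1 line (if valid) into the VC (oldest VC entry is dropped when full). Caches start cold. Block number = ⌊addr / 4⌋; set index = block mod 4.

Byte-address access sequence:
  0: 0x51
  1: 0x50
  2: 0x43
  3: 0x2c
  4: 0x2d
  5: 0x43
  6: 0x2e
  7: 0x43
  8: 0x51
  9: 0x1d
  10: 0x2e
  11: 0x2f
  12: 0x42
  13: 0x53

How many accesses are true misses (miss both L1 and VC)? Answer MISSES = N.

MISSES = 4

#0 0x51→b20/s0 MISS; vc=[]
#1 0x50→b20/s0 L1-HIT; vc=[]
#2 0x43→b16/s0 MISS; vc=[20]
#3 0x2c→b11/s3 MISS; vc=[20]
#4 0x2d→b11/s3 L1-HIT; vc=[20]
#5 0x43→b16/s0 L1-HIT; vc=[20]
#6 0x2e→b11/s3 L1-HIT; vc=[20]
#7 0x43→b16/s0 L1-HIT; vc=[20]
#8 0x51→b20/s0 VC-HIT; vc=[16]
#9 0x1d→b7/s3 MISS; vc=[16,11]
#10 0x2e→b11/s3 VC-HIT; vc=[16,7]
#11 0x2f→b11/s3 L1-HIT; vc=[16,7]
#12 0x42→b16/s0 VC-HIT; vc=[20,7]
#13 0x53→b20/s0 VC-HIT; vc=[16,7]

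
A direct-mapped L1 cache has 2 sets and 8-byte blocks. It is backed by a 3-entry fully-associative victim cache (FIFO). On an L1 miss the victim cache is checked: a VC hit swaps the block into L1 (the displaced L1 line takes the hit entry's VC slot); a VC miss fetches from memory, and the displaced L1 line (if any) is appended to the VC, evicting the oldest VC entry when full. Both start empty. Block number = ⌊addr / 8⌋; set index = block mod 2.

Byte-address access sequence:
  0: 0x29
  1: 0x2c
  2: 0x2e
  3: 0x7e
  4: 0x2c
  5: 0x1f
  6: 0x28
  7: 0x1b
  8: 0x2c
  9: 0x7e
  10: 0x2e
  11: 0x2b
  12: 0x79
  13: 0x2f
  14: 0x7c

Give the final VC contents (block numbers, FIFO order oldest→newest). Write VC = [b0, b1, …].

#0 0x29→b5/s1 MISS; vc=[]
#1 0x2c→b5/s1 L1-HIT; vc=[]
#2 0x2e→b5/s1 L1-HIT; vc=[]
#3 0x7e→b15/s1 MISS; vc=[5]
#4 0x2c→b5/s1 VC-HIT; vc=[15]
#5 0x1f→b3/s1 MISS; vc=[15,5]
#6 0x28→b5/s1 VC-HIT; vc=[15,3]
#7 0x1b→b3/s1 VC-HIT; vc=[15,5]
#8 0x2c→b5/s1 VC-HIT; vc=[15,3]
#9 0x7e→b15/s1 VC-HIT; vc=[5,3]
#10 0x2e→b5/s1 VC-HIT; vc=[15,3]
#11 0x2b→b5/s1 L1-HIT; vc=[15,3]
#12 0x79→b15/s1 VC-HIT; vc=[5,3]
#13 0x2f→b5/s1 VC-HIT; vc=[15,3]
#14 0x7c→b15/s1 VC-HIT; vc=[5,3]

VC = [5, 3]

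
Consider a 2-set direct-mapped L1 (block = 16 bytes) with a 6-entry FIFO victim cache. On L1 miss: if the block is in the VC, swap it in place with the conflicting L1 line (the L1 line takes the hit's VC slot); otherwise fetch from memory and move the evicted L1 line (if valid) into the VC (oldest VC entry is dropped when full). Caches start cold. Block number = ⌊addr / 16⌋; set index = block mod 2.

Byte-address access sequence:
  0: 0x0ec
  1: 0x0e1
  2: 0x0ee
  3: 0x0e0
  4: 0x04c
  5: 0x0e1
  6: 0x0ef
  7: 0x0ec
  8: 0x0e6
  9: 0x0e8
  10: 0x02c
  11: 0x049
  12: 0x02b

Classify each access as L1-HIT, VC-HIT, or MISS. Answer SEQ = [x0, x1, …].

SEQ = [MISS, L1-HIT, L1-HIT, L1-HIT, MISS, VC-HIT, L1-HIT, L1-HIT, L1-HIT, L1-HIT, MISS, VC-HIT, VC-HIT]

  [0] addr=0xec blk=14 s=0: MISS | VC []
  [1] addr=0xe1 blk=14 s=0: L1-HIT | VC []
  [2] addr=0xee blk=14 s=0: L1-HIT | VC []
  [3] addr=0xe0 blk=14 s=0: L1-HIT | VC []
  [4] addr=0x4c blk=4 s=0: MISS | VC [14]
  [5] addr=0xe1 blk=14 s=0: VC-HIT | VC [4]
  [6] addr=0xef blk=14 s=0: L1-HIT | VC [4]
  [7] addr=0xec blk=14 s=0: L1-HIT | VC [4]
  [8] addr=0xe6 blk=14 s=0: L1-HIT | VC [4]
  [9] addr=0xe8 blk=14 s=0: L1-HIT | VC [4]
  [10] addr=0x2c blk=2 s=0: MISS | VC [4, 14]
  [11] addr=0x49 blk=4 s=0: VC-HIT | VC [2, 14]
  [12] addr=0x2b blk=2 s=0: VC-HIT | VC [4, 14]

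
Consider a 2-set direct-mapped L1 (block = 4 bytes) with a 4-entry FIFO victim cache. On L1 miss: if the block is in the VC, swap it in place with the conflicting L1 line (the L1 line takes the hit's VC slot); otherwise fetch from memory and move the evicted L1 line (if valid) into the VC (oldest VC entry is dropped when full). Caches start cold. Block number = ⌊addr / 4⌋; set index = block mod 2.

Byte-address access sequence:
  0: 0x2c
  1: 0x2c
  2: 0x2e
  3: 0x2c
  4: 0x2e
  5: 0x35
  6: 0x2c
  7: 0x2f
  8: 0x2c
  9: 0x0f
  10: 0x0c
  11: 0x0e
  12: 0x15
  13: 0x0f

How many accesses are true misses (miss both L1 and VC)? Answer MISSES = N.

0: 0x2c (blk 11, set 1) → MISS  vc=[]
1: 0x2c (blk 11, set 1) → L1-HIT  vc=[]
2: 0x2e (blk 11, set 1) → L1-HIT  vc=[]
3: 0x2c (blk 11, set 1) → L1-HIT  vc=[]
4: 0x2e (blk 11, set 1) → L1-HIT  vc=[]
5: 0x35 (blk 13, set 1) → MISS  vc=[11]
6: 0x2c (blk 11, set 1) → VC-HIT  vc=[13]
7: 0x2f (blk 11, set 1) → L1-HIT  vc=[13]
8: 0x2c (blk 11, set 1) → L1-HIT  vc=[13]
9: 0xf (blk 3, set 1) → MISS  vc=[13, 11]
10: 0xc (blk 3, set 1) → L1-HIT  vc=[13, 11]
11: 0xe (blk 3, set 1) → L1-HIT  vc=[13, 11]
12: 0x15 (blk 5, set 1) → MISS  vc=[13, 11, 3]
13: 0xf (blk 3, set 1) → VC-HIT  vc=[13, 11, 5]

MISSES = 4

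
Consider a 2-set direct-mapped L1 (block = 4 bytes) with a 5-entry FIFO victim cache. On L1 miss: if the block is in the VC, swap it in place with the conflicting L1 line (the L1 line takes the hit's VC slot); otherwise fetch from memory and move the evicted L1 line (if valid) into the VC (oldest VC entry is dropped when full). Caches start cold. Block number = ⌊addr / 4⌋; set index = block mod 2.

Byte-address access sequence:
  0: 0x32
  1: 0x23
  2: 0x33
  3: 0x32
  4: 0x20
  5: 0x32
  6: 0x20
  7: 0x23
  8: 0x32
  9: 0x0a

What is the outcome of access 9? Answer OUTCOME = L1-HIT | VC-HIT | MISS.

#0 0x32→b12/s0 MISS; vc=[]
#1 0x23→b8/s0 MISS; vc=[12]
#2 0x33→b12/s0 VC-HIT; vc=[8]
#3 0x32→b12/s0 L1-HIT; vc=[8]
#4 0x20→b8/s0 VC-HIT; vc=[12]
#5 0x32→b12/s0 VC-HIT; vc=[8]
#6 0x20→b8/s0 VC-HIT; vc=[12]
#7 0x23→b8/s0 L1-HIT; vc=[12]
#8 0x32→b12/s0 VC-HIT; vc=[8]
#9 0xa→b2/s0 MISS; vc=[8,12]

OUTCOME = MISS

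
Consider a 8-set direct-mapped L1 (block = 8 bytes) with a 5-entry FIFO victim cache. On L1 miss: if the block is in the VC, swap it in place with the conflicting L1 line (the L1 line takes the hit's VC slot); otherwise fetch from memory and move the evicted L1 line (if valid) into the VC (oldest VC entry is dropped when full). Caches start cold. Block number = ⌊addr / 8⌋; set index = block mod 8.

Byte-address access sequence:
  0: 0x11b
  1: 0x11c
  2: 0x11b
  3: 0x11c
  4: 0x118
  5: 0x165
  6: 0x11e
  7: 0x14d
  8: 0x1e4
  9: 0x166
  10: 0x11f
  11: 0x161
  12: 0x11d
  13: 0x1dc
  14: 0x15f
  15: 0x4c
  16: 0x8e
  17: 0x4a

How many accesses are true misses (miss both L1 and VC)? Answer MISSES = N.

MISSES = 8

0: 0x11b (blk 35, set 3) → MISS  vc=[]
1: 0x11c (blk 35, set 3) → L1-HIT  vc=[]
2: 0x11b (blk 35, set 3) → L1-HIT  vc=[]
3: 0x11c (blk 35, set 3) → L1-HIT  vc=[]
4: 0x118 (blk 35, set 3) → L1-HIT  vc=[]
5: 0x165 (blk 44, set 4) → MISS  vc=[]
6: 0x11e (blk 35, set 3) → L1-HIT  vc=[]
7: 0x14d (blk 41, set 1) → MISS  vc=[]
8: 0x1e4 (blk 60, set 4) → MISS  vc=[44]
9: 0x166 (blk 44, set 4) → VC-HIT  vc=[60]
10: 0x11f (blk 35, set 3) → L1-HIT  vc=[60]
11: 0x161 (blk 44, set 4) → L1-HIT  vc=[60]
12: 0x11d (blk 35, set 3) → L1-HIT  vc=[60]
13: 0x1dc (blk 59, set 3) → MISS  vc=[60, 35]
14: 0x15f (blk 43, set 3) → MISS  vc=[60, 35, 59]
15: 0x4c (blk 9, set 1) → MISS  vc=[60, 35, 59, 41]
16: 0x8e (blk 17, set 1) → MISS  vc=[60, 35, 59, 41, 9]
17: 0x4a (blk 9, set 1) → VC-HIT  vc=[60, 35, 59, 41, 17]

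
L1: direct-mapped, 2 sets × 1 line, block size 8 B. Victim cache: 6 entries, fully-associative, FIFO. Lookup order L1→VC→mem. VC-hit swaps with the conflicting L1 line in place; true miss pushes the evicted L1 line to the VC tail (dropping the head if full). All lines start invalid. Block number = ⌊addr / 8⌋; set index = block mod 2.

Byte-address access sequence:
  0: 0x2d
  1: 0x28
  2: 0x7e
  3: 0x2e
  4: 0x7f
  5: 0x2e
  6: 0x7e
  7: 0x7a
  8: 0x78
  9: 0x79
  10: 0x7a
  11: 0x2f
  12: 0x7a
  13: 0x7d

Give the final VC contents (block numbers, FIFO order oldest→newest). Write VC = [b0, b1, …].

VC = [5]

  [0] addr=0x2d blk=5 s=1: MISS | VC []
  [1] addr=0x28 blk=5 s=1: L1-HIT | VC []
  [2] addr=0x7e blk=15 s=1: MISS | VC [5]
  [3] addr=0x2e blk=5 s=1: VC-HIT | VC [15]
  [4] addr=0x7f blk=15 s=1: VC-HIT | VC [5]
  [5] addr=0x2e blk=5 s=1: VC-HIT | VC [15]
  [6] addr=0x7e blk=15 s=1: VC-HIT | VC [5]
  [7] addr=0x7a blk=15 s=1: L1-HIT | VC [5]
  [8] addr=0x78 blk=15 s=1: L1-HIT | VC [5]
  [9] addr=0x79 blk=15 s=1: L1-HIT | VC [5]
  [10] addr=0x7a blk=15 s=1: L1-HIT | VC [5]
  [11] addr=0x2f blk=5 s=1: VC-HIT | VC [15]
  [12] addr=0x7a blk=15 s=1: VC-HIT | VC [5]
  [13] addr=0x7d blk=15 s=1: L1-HIT | VC [5]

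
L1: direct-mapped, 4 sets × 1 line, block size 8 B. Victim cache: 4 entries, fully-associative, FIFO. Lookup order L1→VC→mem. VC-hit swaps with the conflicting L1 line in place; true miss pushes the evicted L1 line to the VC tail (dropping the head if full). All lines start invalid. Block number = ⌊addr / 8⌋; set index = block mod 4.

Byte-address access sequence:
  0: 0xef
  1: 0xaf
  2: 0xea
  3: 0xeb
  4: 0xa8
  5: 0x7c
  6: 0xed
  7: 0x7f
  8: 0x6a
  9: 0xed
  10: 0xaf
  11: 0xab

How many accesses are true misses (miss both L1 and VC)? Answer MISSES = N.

MISSES = 4

#0 0xef→b29/s1 MISS; vc=[]
#1 0xaf→b21/s1 MISS; vc=[29]
#2 0xea→b29/s1 VC-HIT; vc=[21]
#3 0xeb→b29/s1 L1-HIT; vc=[21]
#4 0xa8→b21/s1 VC-HIT; vc=[29]
#5 0x7c→b15/s3 MISS; vc=[29]
#6 0xed→b29/s1 VC-HIT; vc=[21]
#7 0x7f→b15/s3 L1-HIT; vc=[21]
#8 0x6a→b13/s1 MISS; vc=[21,29]
#9 0xed→b29/s1 VC-HIT; vc=[21,13]
#10 0xaf→b21/s1 VC-HIT; vc=[29,13]
#11 0xab→b21/s1 L1-HIT; vc=[29,13]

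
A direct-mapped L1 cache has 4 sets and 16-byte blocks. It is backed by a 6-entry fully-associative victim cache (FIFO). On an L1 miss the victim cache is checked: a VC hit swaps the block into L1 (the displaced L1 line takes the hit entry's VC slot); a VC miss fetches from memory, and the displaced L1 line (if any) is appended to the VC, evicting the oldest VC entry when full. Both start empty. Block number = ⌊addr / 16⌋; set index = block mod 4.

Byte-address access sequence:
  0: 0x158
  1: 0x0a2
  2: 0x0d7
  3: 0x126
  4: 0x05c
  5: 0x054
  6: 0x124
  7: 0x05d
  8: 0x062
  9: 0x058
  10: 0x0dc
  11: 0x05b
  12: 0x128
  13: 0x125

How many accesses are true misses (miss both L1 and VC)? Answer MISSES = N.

0: 0x158 (blk 21, set 1) → MISS  vc=[]
1: 0xa2 (blk 10, set 2) → MISS  vc=[]
2: 0xd7 (blk 13, set 1) → MISS  vc=[21]
3: 0x126 (blk 18, set 2) → MISS  vc=[21, 10]
4: 0x5c (blk 5, set 1) → MISS  vc=[21, 10, 13]
5: 0x54 (blk 5, set 1) → L1-HIT  vc=[21, 10, 13]
6: 0x124 (blk 18, set 2) → L1-HIT  vc=[21, 10, 13]
7: 0x5d (blk 5, set 1) → L1-HIT  vc=[21, 10, 13]
8: 0x62 (blk 6, set 2) → MISS  vc=[21, 10, 13, 18]
9: 0x58 (blk 5, set 1) → L1-HIT  vc=[21, 10, 13, 18]
10: 0xdc (blk 13, set 1) → VC-HIT  vc=[21, 10, 5, 18]
11: 0x5b (blk 5, set 1) → VC-HIT  vc=[21, 10, 13, 18]
12: 0x128 (blk 18, set 2) → VC-HIT  vc=[21, 10, 13, 6]
13: 0x125 (blk 18, set 2) → L1-HIT  vc=[21, 10, 13, 6]

MISSES = 6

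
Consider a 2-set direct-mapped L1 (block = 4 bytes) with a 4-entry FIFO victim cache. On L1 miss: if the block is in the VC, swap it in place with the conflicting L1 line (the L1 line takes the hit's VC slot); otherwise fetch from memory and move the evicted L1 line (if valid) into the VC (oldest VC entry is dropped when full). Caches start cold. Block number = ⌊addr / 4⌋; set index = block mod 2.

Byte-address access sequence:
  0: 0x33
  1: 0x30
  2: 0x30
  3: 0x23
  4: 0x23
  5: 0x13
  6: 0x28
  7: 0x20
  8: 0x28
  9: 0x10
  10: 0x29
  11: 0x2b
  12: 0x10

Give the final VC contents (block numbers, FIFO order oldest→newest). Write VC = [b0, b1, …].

#0 0x33→b12/s0 MISS; vc=[]
#1 0x30→b12/s0 L1-HIT; vc=[]
#2 0x30→b12/s0 L1-HIT; vc=[]
#3 0x23→b8/s0 MISS; vc=[12]
#4 0x23→b8/s0 L1-HIT; vc=[12]
#5 0x13→b4/s0 MISS; vc=[12,8]
#6 0x28→b10/s0 MISS; vc=[12,8,4]
#7 0x20→b8/s0 VC-HIT; vc=[12,10,4]
#8 0x28→b10/s0 VC-HIT; vc=[12,8,4]
#9 0x10→b4/s0 VC-HIT; vc=[12,8,10]
#10 0x29→b10/s0 VC-HIT; vc=[12,8,4]
#11 0x2b→b10/s0 L1-HIT; vc=[12,8,4]
#12 0x10→b4/s0 VC-HIT; vc=[12,8,10]

VC = [12, 8, 10]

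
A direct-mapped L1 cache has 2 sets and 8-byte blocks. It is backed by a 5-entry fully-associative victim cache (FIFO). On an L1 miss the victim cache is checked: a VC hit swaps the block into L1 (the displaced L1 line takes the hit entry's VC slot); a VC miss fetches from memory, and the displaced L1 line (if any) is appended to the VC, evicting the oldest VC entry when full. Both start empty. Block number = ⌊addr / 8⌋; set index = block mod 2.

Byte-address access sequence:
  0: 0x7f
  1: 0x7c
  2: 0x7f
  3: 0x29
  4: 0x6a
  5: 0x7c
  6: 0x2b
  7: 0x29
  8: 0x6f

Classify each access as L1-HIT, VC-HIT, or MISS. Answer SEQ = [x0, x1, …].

SEQ = [MISS, L1-HIT, L1-HIT, MISS, MISS, VC-HIT, VC-HIT, L1-HIT, VC-HIT]

  [0] addr=0x7f blk=15 s=1: MISS | VC []
  [1] addr=0x7c blk=15 s=1: L1-HIT | VC []
  [2] addr=0x7f blk=15 s=1: L1-HIT | VC []
  [3] addr=0x29 blk=5 s=1: MISS | VC [15]
  [4] addr=0x6a blk=13 s=1: MISS | VC [15, 5]
  [5] addr=0x7c blk=15 s=1: VC-HIT | VC [13, 5]
  [6] addr=0x2b blk=5 s=1: VC-HIT | VC [13, 15]
  [7] addr=0x29 blk=5 s=1: L1-HIT | VC [13, 15]
  [8] addr=0x6f blk=13 s=1: VC-HIT | VC [5, 15]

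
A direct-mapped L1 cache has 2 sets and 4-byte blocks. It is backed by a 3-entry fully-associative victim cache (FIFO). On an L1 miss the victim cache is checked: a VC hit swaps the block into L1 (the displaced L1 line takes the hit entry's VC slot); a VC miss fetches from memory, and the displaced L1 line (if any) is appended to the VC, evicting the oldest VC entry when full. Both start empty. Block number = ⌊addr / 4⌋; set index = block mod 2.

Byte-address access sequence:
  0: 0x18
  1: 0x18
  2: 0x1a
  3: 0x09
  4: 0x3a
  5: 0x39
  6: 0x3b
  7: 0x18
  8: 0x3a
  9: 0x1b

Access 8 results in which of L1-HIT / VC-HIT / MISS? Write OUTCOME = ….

#0 0x18→b6/s0 MISS; vc=[]
#1 0x18→b6/s0 L1-HIT; vc=[]
#2 0x1a→b6/s0 L1-HIT; vc=[]
#3 0x9→b2/s0 MISS; vc=[6]
#4 0x3a→b14/s0 MISS; vc=[6,2]
#5 0x39→b14/s0 L1-HIT; vc=[6,2]
#6 0x3b→b14/s0 L1-HIT; vc=[6,2]
#7 0x18→b6/s0 VC-HIT; vc=[14,2]
#8 0x3a→b14/s0 VC-HIT; vc=[6,2]
#9 0x1b→b6/s0 VC-HIT; vc=[14,2]

OUTCOME = VC-HIT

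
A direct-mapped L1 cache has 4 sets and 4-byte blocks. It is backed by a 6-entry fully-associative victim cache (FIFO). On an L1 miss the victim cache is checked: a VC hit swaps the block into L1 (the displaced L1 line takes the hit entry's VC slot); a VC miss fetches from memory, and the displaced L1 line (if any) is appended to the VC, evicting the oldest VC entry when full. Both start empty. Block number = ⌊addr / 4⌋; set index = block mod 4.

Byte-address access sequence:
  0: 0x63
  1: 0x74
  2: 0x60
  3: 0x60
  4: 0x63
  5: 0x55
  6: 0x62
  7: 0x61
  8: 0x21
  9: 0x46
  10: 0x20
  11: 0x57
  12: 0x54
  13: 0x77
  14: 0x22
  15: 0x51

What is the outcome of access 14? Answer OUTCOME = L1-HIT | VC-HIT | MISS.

0: 0x63 (blk 24, set 0) → MISS  vc=[]
1: 0x74 (blk 29, set 1) → MISS  vc=[]
2: 0x60 (blk 24, set 0) → L1-HIT  vc=[]
3: 0x60 (blk 24, set 0) → L1-HIT  vc=[]
4: 0x63 (blk 24, set 0) → L1-HIT  vc=[]
5: 0x55 (blk 21, set 1) → MISS  vc=[29]
6: 0x62 (blk 24, set 0) → L1-HIT  vc=[29]
7: 0x61 (blk 24, set 0) → L1-HIT  vc=[29]
8: 0x21 (blk 8, set 0) → MISS  vc=[29, 24]
9: 0x46 (blk 17, set 1) → MISS  vc=[29, 24, 21]
10: 0x20 (blk 8, set 0) → L1-HIT  vc=[29, 24, 21]
11: 0x57 (blk 21, set 1) → VC-HIT  vc=[29, 24, 17]
12: 0x54 (blk 21, set 1) → L1-HIT  vc=[29, 24, 17]
13: 0x77 (blk 29, set 1) → VC-HIT  vc=[21, 24, 17]
14: 0x22 (blk 8, set 0) → L1-HIT  vc=[21, 24, 17]
15: 0x51 (blk 20, set 0) → MISS  vc=[21, 24, 17, 8]

OUTCOME = L1-HIT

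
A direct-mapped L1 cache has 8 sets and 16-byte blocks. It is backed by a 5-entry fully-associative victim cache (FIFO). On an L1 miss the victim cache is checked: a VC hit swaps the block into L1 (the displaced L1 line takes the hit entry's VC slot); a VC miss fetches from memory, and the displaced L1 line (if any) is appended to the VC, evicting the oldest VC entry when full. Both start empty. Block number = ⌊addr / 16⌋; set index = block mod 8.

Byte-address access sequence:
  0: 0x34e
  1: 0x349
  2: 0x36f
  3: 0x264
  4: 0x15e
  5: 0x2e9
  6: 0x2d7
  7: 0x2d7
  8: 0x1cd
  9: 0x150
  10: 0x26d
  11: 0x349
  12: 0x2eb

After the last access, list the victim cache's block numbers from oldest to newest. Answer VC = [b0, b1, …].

VC = [54, 38, 45, 28]

#0 0x34e→b52/s4 MISS; vc=[]
#1 0x349→b52/s4 L1-HIT; vc=[]
#2 0x36f→b54/s6 MISS; vc=[]
#3 0x264→b38/s6 MISS; vc=[54]
#4 0x15e→b21/s5 MISS; vc=[54]
#5 0x2e9→b46/s6 MISS; vc=[54,38]
#6 0x2d7→b45/s5 MISS; vc=[54,38,21]
#7 0x2d7→b45/s5 L1-HIT; vc=[54,38,21]
#8 0x1cd→b28/s4 MISS; vc=[54,38,21,52]
#9 0x150→b21/s5 VC-HIT; vc=[54,38,45,52]
#10 0x26d→b38/s6 VC-HIT; vc=[54,46,45,52]
#11 0x349→b52/s4 VC-HIT; vc=[54,46,45,28]
#12 0x2eb→b46/s6 VC-HIT; vc=[54,38,45,28]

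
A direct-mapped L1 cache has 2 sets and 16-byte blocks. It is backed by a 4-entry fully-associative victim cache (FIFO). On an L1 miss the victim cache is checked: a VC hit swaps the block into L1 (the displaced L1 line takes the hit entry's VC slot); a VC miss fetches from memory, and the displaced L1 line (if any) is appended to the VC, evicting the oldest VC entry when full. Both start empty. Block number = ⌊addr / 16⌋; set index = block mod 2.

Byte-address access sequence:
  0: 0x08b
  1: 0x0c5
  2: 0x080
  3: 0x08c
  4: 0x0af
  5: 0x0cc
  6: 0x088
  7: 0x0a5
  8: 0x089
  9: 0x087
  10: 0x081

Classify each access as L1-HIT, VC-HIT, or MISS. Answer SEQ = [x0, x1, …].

  [0] addr=0x8b blk=8 s=0: MISS | VC []
  [1] addr=0xc5 blk=12 s=0: MISS | VC [8]
  [2] addr=0x80 blk=8 s=0: VC-HIT | VC [12]
  [3] addr=0x8c blk=8 s=0: L1-HIT | VC [12]
  [4] addr=0xaf blk=10 s=0: MISS | VC [12, 8]
  [5] addr=0xcc blk=12 s=0: VC-HIT | VC [10, 8]
  [6] addr=0x88 blk=8 s=0: VC-HIT | VC [10, 12]
  [7] addr=0xa5 blk=10 s=0: VC-HIT | VC [8, 12]
  [8] addr=0x89 blk=8 s=0: VC-HIT | VC [10, 12]
  [9] addr=0x87 blk=8 s=0: L1-HIT | VC [10, 12]
  [10] addr=0x81 blk=8 s=0: L1-HIT | VC [10, 12]

SEQ = [MISS, MISS, VC-HIT, L1-HIT, MISS, VC-HIT, VC-HIT, VC-HIT, VC-HIT, L1-HIT, L1-HIT]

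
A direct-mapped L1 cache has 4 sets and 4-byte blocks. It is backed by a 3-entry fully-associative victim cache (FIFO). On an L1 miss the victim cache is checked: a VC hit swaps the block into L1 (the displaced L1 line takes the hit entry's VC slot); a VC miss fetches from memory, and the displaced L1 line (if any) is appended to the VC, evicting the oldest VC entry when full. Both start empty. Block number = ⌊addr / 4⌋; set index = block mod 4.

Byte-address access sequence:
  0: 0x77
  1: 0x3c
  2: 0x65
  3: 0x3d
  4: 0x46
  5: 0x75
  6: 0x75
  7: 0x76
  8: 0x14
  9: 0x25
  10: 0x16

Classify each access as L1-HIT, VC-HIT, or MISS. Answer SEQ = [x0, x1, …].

0: 0x77 (blk 29, set 1) → MISS  vc=[]
1: 0x3c (blk 15, set 3) → MISS  vc=[]
2: 0x65 (blk 25, set 1) → MISS  vc=[29]
3: 0x3d (blk 15, set 3) → L1-HIT  vc=[29]
4: 0x46 (blk 17, set 1) → MISS  vc=[29, 25]
5: 0x75 (blk 29, set 1) → VC-HIT  vc=[17, 25]
6: 0x75 (blk 29, set 1) → L1-HIT  vc=[17, 25]
7: 0x76 (blk 29, set 1) → L1-HIT  vc=[17, 25]
8: 0x14 (blk 5, set 1) → MISS  vc=[17, 25, 29]
9: 0x25 (blk 9, set 1) → MISS  vc=[25, 29, 5]
10: 0x16 (blk 5, set 1) → VC-HIT  vc=[25, 29, 9]

SEQ = [MISS, MISS, MISS, L1-HIT, MISS, VC-HIT, L1-HIT, L1-HIT, MISS, MISS, VC-HIT]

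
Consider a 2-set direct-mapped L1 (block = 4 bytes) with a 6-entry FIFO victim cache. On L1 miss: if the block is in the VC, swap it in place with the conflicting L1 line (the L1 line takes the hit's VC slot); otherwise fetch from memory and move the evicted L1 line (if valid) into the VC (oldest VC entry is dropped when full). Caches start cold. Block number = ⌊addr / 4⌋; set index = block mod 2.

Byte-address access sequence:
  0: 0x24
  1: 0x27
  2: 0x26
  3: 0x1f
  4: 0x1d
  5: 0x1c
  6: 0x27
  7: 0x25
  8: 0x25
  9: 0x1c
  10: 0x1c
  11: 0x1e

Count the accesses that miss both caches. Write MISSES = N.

MISSES = 2

0: 0x24 (blk 9, set 1) → MISS  vc=[]
1: 0x27 (blk 9, set 1) → L1-HIT  vc=[]
2: 0x26 (blk 9, set 1) → L1-HIT  vc=[]
3: 0x1f (blk 7, set 1) → MISS  vc=[9]
4: 0x1d (blk 7, set 1) → L1-HIT  vc=[9]
5: 0x1c (blk 7, set 1) → L1-HIT  vc=[9]
6: 0x27 (blk 9, set 1) → VC-HIT  vc=[7]
7: 0x25 (blk 9, set 1) → L1-HIT  vc=[7]
8: 0x25 (blk 9, set 1) → L1-HIT  vc=[7]
9: 0x1c (blk 7, set 1) → VC-HIT  vc=[9]
10: 0x1c (blk 7, set 1) → L1-HIT  vc=[9]
11: 0x1e (blk 7, set 1) → L1-HIT  vc=[9]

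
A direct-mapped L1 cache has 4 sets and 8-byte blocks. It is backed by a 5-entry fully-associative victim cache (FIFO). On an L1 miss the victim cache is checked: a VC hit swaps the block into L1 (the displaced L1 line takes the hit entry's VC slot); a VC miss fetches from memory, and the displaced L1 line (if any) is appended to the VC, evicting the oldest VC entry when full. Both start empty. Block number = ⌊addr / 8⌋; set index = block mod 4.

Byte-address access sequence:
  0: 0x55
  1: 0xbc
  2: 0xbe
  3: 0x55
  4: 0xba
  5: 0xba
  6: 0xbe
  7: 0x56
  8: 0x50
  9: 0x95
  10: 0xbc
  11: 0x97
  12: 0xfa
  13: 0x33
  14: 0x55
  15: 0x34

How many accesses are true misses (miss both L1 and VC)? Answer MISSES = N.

0: 0x55 (blk 10, set 2) → MISS  vc=[]
1: 0xbc (blk 23, set 3) → MISS  vc=[]
2: 0xbe (blk 23, set 3) → L1-HIT  vc=[]
3: 0x55 (blk 10, set 2) → L1-HIT  vc=[]
4: 0xba (blk 23, set 3) → L1-HIT  vc=[]
5: 0xba (blk 23, set 3) → L1-HIT  vc=[]
6: 0xbe (blk 23, set 3) → L1-HIT  vc=[]
7: 0x56 (blk 10, set 2) → L1-HIT  vc=[]
8: 0x50 (blk 10, set 2) → L1-HIT  vc=[]
9: 0x95 (blk 18, set 2) → MISS  vc=[10]
10: 0xbc (blk 23, set 3) → L1-HIT  vc=[10]
11: 0x97 (blk 18, set 2) → L1-HIT  vc=[10]
12: 0xfa (blk 31, set 3) → MISS  vc=[10, 23]
13: 0x33 (blk 6, set 2) → MISS  vc=[10, 23, 18]
14: 0x55 (blk 10, set 2) → VC-HIT  vc=[6, 23, 18]
15: 0x34 (blk 6, set 2) → VC-HIT  vc=[10, 23, 18]

MISSES = 5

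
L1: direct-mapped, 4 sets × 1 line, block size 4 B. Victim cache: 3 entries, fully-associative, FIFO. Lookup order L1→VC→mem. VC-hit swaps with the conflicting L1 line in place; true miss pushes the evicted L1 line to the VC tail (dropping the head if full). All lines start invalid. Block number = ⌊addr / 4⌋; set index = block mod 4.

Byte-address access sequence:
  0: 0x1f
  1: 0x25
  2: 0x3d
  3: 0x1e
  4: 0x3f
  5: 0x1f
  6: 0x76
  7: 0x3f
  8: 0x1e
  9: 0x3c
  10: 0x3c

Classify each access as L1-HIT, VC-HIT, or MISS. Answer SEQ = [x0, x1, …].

SEQ = [MISS, MISS, MISS, VC-HIT, VC-HIT, VC-HIT, MISS, VC-HIT, VC-HIT, VC-HIT, L1-HIT]

0: 0x1f (blk 7, set 3) → MISS  vc=[]
1: 0x25 (blk 9, set 1) → MISS  vc=[]
2: 0x3d (blk 15, set 3) → MISS  vc=[7]
3: 0x1e (blk 7, set 3) → VC-HIT  vc=[15]
4: 0x3f (blk 15, set 3) → VC-HIT  vc=[7]
5: 0x1f (blk 7, set 3) → VC-HIT  vc=[15]
6: 0x76 (blk 29, set 1) → MISS  vc=[15, 9]
7: 0x3f (blk 15, set 3) → VC-HIT  vc=[7, 9]
8: 0x1e (blk 7, set 3) → VC-HIT  vc=[15, 9]
9: 0x3c (blk 15, set 3) → VC-HIT  vc=[7, 9]
10: 0x3c (blk 15, set 3) → L1-HIT  vc=[7, 9]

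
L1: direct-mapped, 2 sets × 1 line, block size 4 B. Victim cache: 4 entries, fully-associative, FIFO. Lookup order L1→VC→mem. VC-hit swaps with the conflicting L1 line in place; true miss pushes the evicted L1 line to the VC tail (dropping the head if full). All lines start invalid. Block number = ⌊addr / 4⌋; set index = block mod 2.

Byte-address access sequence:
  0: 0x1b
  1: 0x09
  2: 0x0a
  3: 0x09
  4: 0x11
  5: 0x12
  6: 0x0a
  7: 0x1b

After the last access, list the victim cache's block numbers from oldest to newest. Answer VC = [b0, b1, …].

VC = [2, 4]

  [0] addr=0x1b blk=6 s=0: MISS | VC []
  [1] addr=0x9 blk=2 s=0: MISS | VC [6]
  [2] addr=0xa blk=2 s=0: L1-HIT | VC [6]
  [3] addr=0x9 blk=2 s=0: L1-HIT | VC [6]
  [4] addr=0x11 blk=4 s=0: MISS | VC [6, 2]
  [5] addr=0x12 blk=4 s=0: L1-HIT | VC [6, 2]
  [6] addr=0xa blk=2 s=0: VC-HIT | VC [6, 4]
  [7] addr=0x1b blk=6 s=0: VC-HIT | VC [2, 4]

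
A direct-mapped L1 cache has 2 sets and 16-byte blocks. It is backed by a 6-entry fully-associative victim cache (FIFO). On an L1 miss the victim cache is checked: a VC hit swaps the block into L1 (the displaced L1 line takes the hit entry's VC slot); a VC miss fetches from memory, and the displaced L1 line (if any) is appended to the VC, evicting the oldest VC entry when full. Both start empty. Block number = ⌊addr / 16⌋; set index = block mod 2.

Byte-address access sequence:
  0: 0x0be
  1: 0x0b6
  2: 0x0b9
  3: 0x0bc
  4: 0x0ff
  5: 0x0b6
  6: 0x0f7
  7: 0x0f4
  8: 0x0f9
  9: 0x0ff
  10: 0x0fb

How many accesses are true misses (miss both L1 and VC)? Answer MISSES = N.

MISSES = 2

  [0] addr=0xbe blk=11 s=1: MISS | VC []
  [1] addr=0xb6 blk=11 s=1: L1-HIT | VC []
  [2] addr=0xb9 blk=11 s=1: L1-HIT | VC []
  [3] addr=0xbc blk=11 s=1: L1-HIT | VC []
  [4] addr=0xff blk=15 s=1: MISS | VC [11]
  [5] addr=0xb6 blk=11 s=1: VC-HIT | VC [15]
  [6] addr=0xf7 blk=15 s=1: VC-HIT | VC [11]
  [7] addr=0xf4 blk=15 s=1: L1-HIT | VC [11]
  [8] addr=0xf9 blk=15 s=1: L1-HIT | VC [11]
  [9] addr=0xff blk=15 s=1: L1-HIT | VC [11]
  [10] addr=0xfb blk=15 s=1: L1-HIT | VC [11]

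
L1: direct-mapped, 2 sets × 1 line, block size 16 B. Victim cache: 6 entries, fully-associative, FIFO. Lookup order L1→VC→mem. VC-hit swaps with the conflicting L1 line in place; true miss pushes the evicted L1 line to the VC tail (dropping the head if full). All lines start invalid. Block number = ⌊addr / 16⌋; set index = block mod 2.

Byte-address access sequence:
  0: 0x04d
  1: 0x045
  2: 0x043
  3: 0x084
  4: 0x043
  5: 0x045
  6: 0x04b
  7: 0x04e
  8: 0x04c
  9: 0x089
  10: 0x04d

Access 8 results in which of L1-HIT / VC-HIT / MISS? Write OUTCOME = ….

OUTCOME = L1-HIT

#0 0x4d→b4/s0 MISS; vc=[]
#1 0x45→b4/s0 L1-HIT; vc=[]
#2 0x43→b4/s0 L1-HIT; vc=[]
#3 0x84→b8/s0 MISS; vc=[4]
#4 0x43→b4/s0 VC-HIT; vc=[8]
#5 0x45→b4/s0 L1-HIT; vc=[8]
#6 0x4b→b4/s0 L1-HIT; vc=[8]
#7 0x4e→b4/s0 L1-HIT; vc=[8]
#8 0x4c→b4/s0 L1-HIT; vc=[8]
#9 0x89→b8/s0 VC-HIT; vc=[4]
#10 0x4d→b4/s0 VC-HIT; vc=[8]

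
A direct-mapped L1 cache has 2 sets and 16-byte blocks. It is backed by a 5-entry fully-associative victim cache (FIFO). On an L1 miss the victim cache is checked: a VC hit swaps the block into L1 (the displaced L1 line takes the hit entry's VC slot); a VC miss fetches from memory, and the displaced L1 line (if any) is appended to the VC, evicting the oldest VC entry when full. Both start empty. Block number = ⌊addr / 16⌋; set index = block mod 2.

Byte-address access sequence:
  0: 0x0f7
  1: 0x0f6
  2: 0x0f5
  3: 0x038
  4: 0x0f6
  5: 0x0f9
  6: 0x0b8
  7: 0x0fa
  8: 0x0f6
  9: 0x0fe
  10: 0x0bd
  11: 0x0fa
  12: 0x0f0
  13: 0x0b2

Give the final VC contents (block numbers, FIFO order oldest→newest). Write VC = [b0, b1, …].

VC = [3, 15]

  [0] addr=0xf7 blk=15 s=1: MISS | VC []
  [1] addr=0xf6 blk=15 s=1: L1-HIT | VC []
  [2] addr=0xf5 blk=15 s=1: L1-HIT | VC []
  [3] addr=0x38 blk=3 s=1: MISS | VC [15]
  [4] addr=0xf6 blk=15 s=1: VC-HIT | VC [3]
  [5] addr=0xf9 blk=15 s=1: L1-HIT | VC [3]
  [6] addr=0xb8 blk=11 s=1: MISS | VC [3, 15]
  [7] addr=0xfa blk=15 s=1: VC-HIT | VC [3, 11]
  [8] addr=0xf6 blk=15 s=1: L1-HIT | VC [3, 11]
  [9] addr=0xfe blk=15 s=1: L1-HIT | VC [3, 11]
  [10] addr=0xbd blk=11 s=1: VC-HIT | VC [3, 15]
  [11] addr=0xfa blk=15 s=1: VC-HIT | VC [3, 11]
  [12] addr=0xf0 blk=15 s=1: L1-HIT | VC [3, 11]
  [13] addr=0xb2 blk=11 s=1: VC-HIT | VC [3, 15]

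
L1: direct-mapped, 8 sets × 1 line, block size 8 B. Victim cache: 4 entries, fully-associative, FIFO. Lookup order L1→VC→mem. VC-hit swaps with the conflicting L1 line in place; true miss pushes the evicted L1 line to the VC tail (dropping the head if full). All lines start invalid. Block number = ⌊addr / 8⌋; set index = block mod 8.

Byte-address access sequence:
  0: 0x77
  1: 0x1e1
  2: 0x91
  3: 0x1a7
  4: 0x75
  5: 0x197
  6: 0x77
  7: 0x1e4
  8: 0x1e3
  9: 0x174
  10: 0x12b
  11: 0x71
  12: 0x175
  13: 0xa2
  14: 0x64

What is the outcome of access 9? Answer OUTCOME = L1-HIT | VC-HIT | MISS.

OUTCOME = MISS

0: 0x77 (blk 14, set 6) → MISS  vc=[]
1: 0x1e1 (blk 60, set 4) → MISS  vc=[]
2: 0x91 (blk 18, set 2) → MISS  vc=[]
3: 0x1a7 (blk 52, set 4) → MISS  vc=[60]
4: 0x75 (blk 14, set 6) → L1-HIT  vc=[60]
5: 0x197 (blk 50, set 2) → MISS  vc=[60, 18]
6: 0x77 (blk 14, set 6) → L1-HIT  vc=[60, 18]
7: 0x1e4 (blk 60, set 4) → VC-HIT  vc=[52, 18]
8: 0x1e3 (blk 60, set 4) → L1-HIT  vc=[52, 18]
9: 0x174 (blk 46, set 6) → MISS  vc=[52, 18, 14]
10: 0x12b (blk 37, set 5) → MISS  vc=[52, 18, 14]
11: 0x71 (blk 14, set 6) → VC-HIT  vc=[52, 18, 46]
12: 0x175 (blk 46, set 6) → VC-HIT  vc=[52, 18, 14]
13: 0xa2 (blk 20, set 4) → MISS  vc=[52, 18, 14, 60]
14: 0x64 (blk 12, set 4) → MISS  vc=[18, 14, 60, 20]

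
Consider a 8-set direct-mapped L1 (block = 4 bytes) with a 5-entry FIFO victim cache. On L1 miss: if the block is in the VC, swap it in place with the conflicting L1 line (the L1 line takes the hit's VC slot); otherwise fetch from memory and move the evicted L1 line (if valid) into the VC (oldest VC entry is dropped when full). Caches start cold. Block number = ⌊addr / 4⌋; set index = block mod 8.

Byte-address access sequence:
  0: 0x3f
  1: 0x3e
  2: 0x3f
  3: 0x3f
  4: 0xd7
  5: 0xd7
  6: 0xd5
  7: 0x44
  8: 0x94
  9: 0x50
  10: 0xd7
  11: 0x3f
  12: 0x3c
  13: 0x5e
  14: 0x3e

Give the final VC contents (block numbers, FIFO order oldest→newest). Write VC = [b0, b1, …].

#0 0x3f→b15/s7 MISS; vc=[]
#1 0x3e→b15/s7 L1-HIT; vc=[]
#2 0x3f→b15/s7 L1-HIT; vc=[]
#3 0x3f→b15/s7 L1-HIT; vc=[]
#4 0xd7→b53/s5 MISS; vc=[]
#5 0xd7→b53/s5 L1-HIT; vc=[]
#6 0xd5→b53/s5 L1-HIT; vc=[]
#7 0x44→b17/s1 MISS; vc=[]
#8 0x94→b37/s5 MISS; vc=[53]
#9 0x50→b20/s4 MISS; vc=[53]
#10 0xd7→b53/s5 VC-HIT; vc=[37]
#11 0x3f→b15/s7 L1-HIT; vc=[37]
#12 0x3c→b15/s7 L1-HIT; vc=[37]
#13 0x5e→b23/s7 MISS; vc=[37,15]
#14 0x3e→b15/s7 VC-HIT; vc=[37,23]

VC = [37, 23]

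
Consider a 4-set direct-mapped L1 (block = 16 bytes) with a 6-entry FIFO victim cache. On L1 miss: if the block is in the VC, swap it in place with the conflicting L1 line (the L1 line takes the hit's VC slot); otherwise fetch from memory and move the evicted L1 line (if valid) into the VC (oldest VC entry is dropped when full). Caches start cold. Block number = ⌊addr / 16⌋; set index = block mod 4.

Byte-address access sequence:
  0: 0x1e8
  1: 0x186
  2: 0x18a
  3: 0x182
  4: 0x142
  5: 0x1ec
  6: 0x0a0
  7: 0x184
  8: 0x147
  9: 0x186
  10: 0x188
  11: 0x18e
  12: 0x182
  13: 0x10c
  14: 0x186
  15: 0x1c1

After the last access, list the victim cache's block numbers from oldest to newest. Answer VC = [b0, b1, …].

  [0] addr=0x1e8 blk=30 s=2: MISS | VC []
  [1] addr=0x186 blk=24 s=0: MISS | VC []
  [2] addr=0x18a blk=24 s=0: L1-HIT | VC []
  [3] addr=0x182 blk=24 s=0: L1-HIT | VC []
  [4] addr=0x142 blk=20 s=0: MISS | VC [24]
  [5] addr=0x1ec blk=30 s=2: L1-HIT | VC [24]
  [6] addr=0xa0 blk=10 s=2: MISS | VC [24, 30]
  [7] addr=0x184 blk=24 s=0: VC-HIT | VC [20, 30]
  [8] addr=0x147 blk=20 s=0: VC-HIT | VC [24, 30]
  [9] addr=0x186 blk=24 s=0: VC-HIT | VC [20, 30]
  [10] addr=0x188 blk=24 s=0: L1-HIT | VC [20, 30]
  [11] addr=0x18e blk=24 s=0: L1-HIT | VC [20, 30]
  [12] addr=0x182 blk=24 s=0: L1-HIT | VC [20, 30]
  [13] addr=0x10c blk=16 s=0: MISS | VC [20, 30, 24]
  [14] addr=0x186 blk=24 s=0: VC-HIT | VC [20, 30, 16]
  [15] addr=0x1c1 blk=28 s=0: MISS | VC [20, 30, 16, 24]

VC = [20, 30, 16, 24]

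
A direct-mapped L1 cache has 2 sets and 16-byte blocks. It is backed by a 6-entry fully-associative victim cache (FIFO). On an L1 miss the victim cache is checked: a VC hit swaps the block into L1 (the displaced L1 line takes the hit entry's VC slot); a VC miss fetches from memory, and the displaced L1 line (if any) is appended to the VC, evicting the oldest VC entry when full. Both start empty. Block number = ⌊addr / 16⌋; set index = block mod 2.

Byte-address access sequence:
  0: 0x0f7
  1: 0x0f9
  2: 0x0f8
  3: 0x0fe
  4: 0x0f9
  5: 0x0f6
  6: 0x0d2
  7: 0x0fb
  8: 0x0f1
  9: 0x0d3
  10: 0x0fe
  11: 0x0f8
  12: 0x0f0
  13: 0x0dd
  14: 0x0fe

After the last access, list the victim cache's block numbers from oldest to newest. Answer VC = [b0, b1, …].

#0 0xf7→b15/s1 MISS; vc=[]
#1 0xf9→b15/s1 L1-HIT; vc=[]
#2 0xf8→b15/s1 L1-HIT; vc=[]
#3 0xfe→b15/s1 L1-HIT; vc=[]
#4 0xf9→b15/s1 L1-HIT; vc=[]
#5 0xf6→b15/s1 L1-HIT; vc=[]
#6 0xd2→b13/s1 MISS; vc=[15]
#7 0xfb→b15/s1 VC-HIT; vc=[13]
#8 0xf1→b15/s1 L1-HIT; vc=[13]
#9 0xd3→b13/s1 VC-HIT; vc=[15]
#10 0xfe→b15/s1 VC-HIT; vc=[13]
#11 0xf8→b15/s1 L1-HIT; vc=[13]
#12 0xf0→b15/s1 L1-HIT; vc=[13]
#13 0xdd→b13/s1 VC-HIT; vc=[15]
#14 0xfe→b15/s1 VC-HIT; vc=[13]

VC = [13]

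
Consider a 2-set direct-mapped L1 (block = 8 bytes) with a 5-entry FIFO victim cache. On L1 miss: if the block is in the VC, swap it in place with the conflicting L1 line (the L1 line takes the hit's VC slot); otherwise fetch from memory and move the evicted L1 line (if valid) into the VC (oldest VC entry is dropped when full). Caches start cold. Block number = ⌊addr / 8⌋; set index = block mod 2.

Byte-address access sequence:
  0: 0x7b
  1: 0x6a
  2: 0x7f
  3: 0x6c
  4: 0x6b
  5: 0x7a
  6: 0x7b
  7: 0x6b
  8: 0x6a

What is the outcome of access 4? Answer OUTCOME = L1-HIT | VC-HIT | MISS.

0: 0x7b (blk 15, set 1) → MISS  vc=[]
1: 0x6a (blk 13, set 1) → MISS  vc=[15]
2: 0x7f (blk 15, set 1) → VC-HIT  vc=[13]
3: 0x6c (blk 13, set 1) → VC-HIT  vc=[15]
4: 0x6b (blk 13, set 1) → L1-HIT  vc=[15]
5: 0x7a (blk 15, set 1) → VC-HIT  vc=[13]
6: 0x7b (blk 15, set 1) → L1-HIT  vc=[13]
7: 0x6b (blk 13, set 1) → VC-HIT  vc=[15]
8: 0x6a (blk 13, set 1) → L1-HIT  vc=[15]

OUTCOME = L1-HIT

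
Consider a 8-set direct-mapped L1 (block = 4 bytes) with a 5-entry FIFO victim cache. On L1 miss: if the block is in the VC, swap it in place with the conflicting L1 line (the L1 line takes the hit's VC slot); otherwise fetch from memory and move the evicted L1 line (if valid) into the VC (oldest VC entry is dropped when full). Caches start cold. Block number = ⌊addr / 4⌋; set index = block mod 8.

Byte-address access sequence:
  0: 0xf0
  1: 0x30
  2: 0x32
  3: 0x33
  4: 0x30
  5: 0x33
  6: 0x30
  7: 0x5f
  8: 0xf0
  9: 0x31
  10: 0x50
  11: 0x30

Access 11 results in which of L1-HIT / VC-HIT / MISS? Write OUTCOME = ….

  [0] addr=0xf0 blk=60 s=4: MISS | VC []
  [1] addr=0x30 blk=12 s=4: MISS | VC [60]
  [2] addr=0x32 blk=12 s=4: L1-HIT | VC [60]
  [3] addr=0x33 blk=12 s=4: L1-HIT | VC [60]
  [4] addr=0x30 blk=12 s=4: L1-HIT | VC [60]
  [5] addr=0x33 blk=12 s=4: L1-HIT | VC [60]
  [6] addr=0x30 blk=12 s=4: L1-HIT | VC [60]
  [7] addr=0x5f blk=23 s=7: MISS | VC [60]
  [8] addr=0xf0 blk=60 s=4: VC-HIT | VC [12]
  [9] addr=0x31 blk=12 s=4: VC-HIT | VC [60]
  [10] addr=0x50 blk=20 s=4: MISS | VC [60, 12]
  [11] addr=0x30 blk=12 s=4: VC-HIT | VC [60, 20]

OUTCOME = VC-HIT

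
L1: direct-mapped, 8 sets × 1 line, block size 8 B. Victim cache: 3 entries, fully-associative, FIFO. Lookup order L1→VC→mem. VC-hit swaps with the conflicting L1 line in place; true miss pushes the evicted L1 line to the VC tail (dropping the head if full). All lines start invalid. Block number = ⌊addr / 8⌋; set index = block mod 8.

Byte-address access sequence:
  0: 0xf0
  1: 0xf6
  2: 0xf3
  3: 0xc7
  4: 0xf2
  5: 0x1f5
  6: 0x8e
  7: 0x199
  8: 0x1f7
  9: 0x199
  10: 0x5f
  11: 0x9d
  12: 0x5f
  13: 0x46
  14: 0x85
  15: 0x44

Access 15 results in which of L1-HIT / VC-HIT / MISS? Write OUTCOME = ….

#0 0xf0→b30/s6 MISS; vc=[]
#1 0xf6→b30/s6 L1-HIT; vc=[]
#2 0xf3→b30/s6 L1-HIT; vc=[]
#3 0xc7→b24/s0 MISS; vc=[]
#4 0xf2→b30/s6 L1-HIT; vc=[]
#5 0x1f5→b62/s6 MISS; vc=[30]
#6 0x8e→b17/s1 MISS; vc=[30]
#7 0x199→b51/s3 MISS; vc=[30]
#8 0x1f7→b62/s6 L1-HIT; vc=[30]
#9 0x199→b51/s3 L1-HIT; vc=[30]
#10 0x5f→b11/s3 MISS; vc=[30,51]
#11 0x9d→b19/s3 MISS; vc=[30,51,11]
#12 0x5f→b11/s3 VC-HIT; vc=[30,51,19]
#13 0x46→b8/s0 MISS; vc=[51,19,24]
#14 0x85→b16/s0 MISS; vc=[19,24,8]
#15 0x44→b8/s0 VC-HIT; vc=[19,24,16]

OUTCOME = VC-HIT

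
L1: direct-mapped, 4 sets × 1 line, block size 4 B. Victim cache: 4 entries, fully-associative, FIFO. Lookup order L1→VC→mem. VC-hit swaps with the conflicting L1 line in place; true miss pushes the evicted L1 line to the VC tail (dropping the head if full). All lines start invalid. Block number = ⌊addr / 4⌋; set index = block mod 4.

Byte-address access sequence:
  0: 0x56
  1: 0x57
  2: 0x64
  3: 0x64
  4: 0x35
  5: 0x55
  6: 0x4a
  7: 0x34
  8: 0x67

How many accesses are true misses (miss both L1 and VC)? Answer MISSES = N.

0: 0x56 (blk 21, set 1) → MISS  vc=[]
1: 0x57 (blk 21, set 1) → L1-HIT  vc=[]
2: 0x64 (blk 25, set 1) → MISS  vc=[21]
3: 0x64 (blk 25, set 1) → L1-HIT  vc=[21]
4: 0x35 (blk 13, set 1) → MISS  vc=[21, 25]
5: 0x55 (blk 21, set 1) → VC-HIT  vc=[13, 25]
6: 0x4a (blk 18, set 2) → MISS  vc=[13, 25]
7: 0x34 (blk 13, set 1) → VC-HIT  vc=[21, 25]
8: 0x67 (blk 25, set 1) → VC-HIT  vc=[21, 13]

MISSES = 4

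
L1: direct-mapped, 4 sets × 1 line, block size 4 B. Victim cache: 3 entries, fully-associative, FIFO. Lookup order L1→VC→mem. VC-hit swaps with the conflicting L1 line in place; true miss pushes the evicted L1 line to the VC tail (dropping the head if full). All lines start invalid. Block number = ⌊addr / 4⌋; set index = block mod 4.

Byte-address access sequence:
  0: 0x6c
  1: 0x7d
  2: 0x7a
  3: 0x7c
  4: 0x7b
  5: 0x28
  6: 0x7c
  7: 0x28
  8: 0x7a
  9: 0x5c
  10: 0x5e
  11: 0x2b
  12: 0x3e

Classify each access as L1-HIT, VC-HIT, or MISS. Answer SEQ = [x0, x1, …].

SEQ = [MISS, MISS, MISS, L1-HIT, L1-HIT, MISS, L1-HIT, L1-HIT, VC-HIT, MISS, L1-HIT, VC-HIT, MISS]

0: 0x6c (blk 27, set 3) → MISS  vc=[]
1: 0x7d (blk 31, set 3) → MISS  vc=[27]
2: 0x7a (blk 30, set 2) → MISS  vc=[27]
3: 0x7c (blk 31, set 3) → L1-HIT  vc=[27]
4: 0x7b (blk 30, set 2) → L1-HIT  vc=[27]
5: 0x28 (blk 10, set 2) → MISS  vc=[27, 30]
6: 0x7c (blk 31, set 3) → L1-HIT  vc=[27, 30]
7: 0x28 (blk 10, set 2) → L1-HIT  vc=[27, 30]
8: 0x7a (blk 30, set 2) → VC-HIT  vc=[27, 10]
9: 0x5c (blk 23, set 3) → MISS  vc=[27, 10, 31]
10: 0x5e (blk 23, set 3) → L1-HIT  vc=[27, 10, 31]
11: 0x2b (blk 10, set 2) → VC-HIT  vc=[27, 30, 31]
12: 0x3e (blk 15, set 3) → MISS  vc=[30, 31, 23]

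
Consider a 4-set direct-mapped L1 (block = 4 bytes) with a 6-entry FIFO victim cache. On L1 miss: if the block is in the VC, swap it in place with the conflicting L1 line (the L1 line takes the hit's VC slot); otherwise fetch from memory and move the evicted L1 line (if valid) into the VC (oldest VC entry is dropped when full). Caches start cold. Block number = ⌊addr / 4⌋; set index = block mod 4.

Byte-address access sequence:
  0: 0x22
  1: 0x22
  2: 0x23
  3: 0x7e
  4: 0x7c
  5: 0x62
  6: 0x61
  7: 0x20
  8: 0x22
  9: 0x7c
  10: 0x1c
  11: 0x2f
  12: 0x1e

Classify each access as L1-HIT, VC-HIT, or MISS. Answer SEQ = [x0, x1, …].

SEQ = [MISS, L1-HIT, L1-HIT, MISS, L1-HIT, MISS, L1-HIT, VC-HIT, L1-HIT, L1-HIT, MISS, MISS, VC-HIT]

0: 0x22 (blk 8, set 0) → MISS  vc=[]
1: 0x22 (blk 8, set 0) → L1-HIT  vc=[]
2: 0x23 (blk 8, set 0) → L1-HIT  vc=[]
3: 0x7e (blk 31, set 3) → MISS  vc=[]
4: 0x7c (blk 31, set 3) → L1-HIT  vc=[]
5: 0x62 (blk 24, set 0) → MISS  vc=[8]
6: 0x61 (blk 24, set 0) → L1-HIT  vc=[8]
7: 0x20 (blk 8, set 0) → VC-HIT  vc=[24]
8: 0x22 (blk 8, set 0) → L1-HIT  vc=[24]
9: 0x7c (blk 31, set 3) → L1-HIT  vc=[24]
10: 0x1c (blk 7, set 3) → MISS  vc=[24, 31]
11: 0x2f (blk 11, set 3) → MISS  vc=[24, 31, 7]
12: 0x1e (blk 7, set 3) → VC-HIT  vc=[24, 31, 11]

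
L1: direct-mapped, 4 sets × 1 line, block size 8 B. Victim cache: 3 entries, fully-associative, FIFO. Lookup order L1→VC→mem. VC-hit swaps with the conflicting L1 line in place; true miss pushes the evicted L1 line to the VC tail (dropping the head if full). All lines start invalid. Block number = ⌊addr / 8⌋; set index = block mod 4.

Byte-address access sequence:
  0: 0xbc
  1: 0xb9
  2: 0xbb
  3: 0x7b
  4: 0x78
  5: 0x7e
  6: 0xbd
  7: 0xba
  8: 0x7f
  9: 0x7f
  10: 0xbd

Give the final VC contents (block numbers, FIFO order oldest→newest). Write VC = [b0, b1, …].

VC = [15]

#0 0xbc→b23/s3 MISS; vc=[]
#1 0xb9→b23/s3 L1-HIT; vc=[]
#2 0xbb→b23/s3 L1-HIT; vc=[]
#3 0x7b→b15/s3 MISS; vc=[23]
#4 0x78→b15/s3 L1-HIT; vc=[23]
#5 0x7e→b15/s3 L1-HIT; vc=[23]
#6 0xbd→b23/s3 VC-HIT; vc=[15]
#7 0xba→b23/s3 L1-HIT; vc=[15]
#8 0x7f→b15/s3 VC-HIT; vc=[23]
#9 0x7f→b15/s3 L1-HIT; vc=[23]
#10 0xbd→b23/s3 VC-HIT; vc=[15]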